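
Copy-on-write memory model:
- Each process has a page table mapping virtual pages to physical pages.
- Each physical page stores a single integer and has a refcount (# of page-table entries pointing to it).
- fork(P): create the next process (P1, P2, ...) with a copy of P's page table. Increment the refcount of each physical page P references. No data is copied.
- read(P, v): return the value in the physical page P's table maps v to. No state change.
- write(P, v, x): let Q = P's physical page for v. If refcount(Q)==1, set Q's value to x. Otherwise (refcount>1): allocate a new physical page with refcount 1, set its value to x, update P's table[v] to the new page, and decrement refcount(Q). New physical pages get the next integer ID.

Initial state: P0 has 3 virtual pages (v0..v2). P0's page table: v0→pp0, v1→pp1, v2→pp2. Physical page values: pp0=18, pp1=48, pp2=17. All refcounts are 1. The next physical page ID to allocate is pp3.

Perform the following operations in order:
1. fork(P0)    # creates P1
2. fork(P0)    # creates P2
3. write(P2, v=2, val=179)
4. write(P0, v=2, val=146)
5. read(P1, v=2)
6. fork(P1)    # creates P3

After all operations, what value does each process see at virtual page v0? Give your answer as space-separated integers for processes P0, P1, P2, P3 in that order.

Answer: 18 18 18 18

Derivation:
Op 1: fork(P0) -> P1. 3 ppages; refcounts: pp0:2 pp1:2 pp2:2
Op 2: fork(P0) -> P2. 3 ppages; refcounts: pp0:3 pp1:3 pp2:3
Op 3: write(P2, v2, 179). refcount(pp2)=3>1 -> COPY to pp3. 4 ppages; refcounts: pp0:3 pp1:3 pp2:2 pp3:1
Op 4: write(P0, v2, 146). refcount(pp2)=2>1 -> COPY to pp4. 5 ppages; refcounts: pp0:3 pp1:3 pp2:1 pp3:1 pp4:1
Op 5: read(P1, v2) -> 17. No state change.
Op 6: fork(P1) -> P3. 5 ppages; refcounts: pp0:4 pp1:4 pp2:2 pp3:1 pp4:1
P0: v0 -> pp0 = 18
P1: v0 -> pp0 = 18
P2: v0 -> pp0 = 18
P3: v0 -> pp0 = 18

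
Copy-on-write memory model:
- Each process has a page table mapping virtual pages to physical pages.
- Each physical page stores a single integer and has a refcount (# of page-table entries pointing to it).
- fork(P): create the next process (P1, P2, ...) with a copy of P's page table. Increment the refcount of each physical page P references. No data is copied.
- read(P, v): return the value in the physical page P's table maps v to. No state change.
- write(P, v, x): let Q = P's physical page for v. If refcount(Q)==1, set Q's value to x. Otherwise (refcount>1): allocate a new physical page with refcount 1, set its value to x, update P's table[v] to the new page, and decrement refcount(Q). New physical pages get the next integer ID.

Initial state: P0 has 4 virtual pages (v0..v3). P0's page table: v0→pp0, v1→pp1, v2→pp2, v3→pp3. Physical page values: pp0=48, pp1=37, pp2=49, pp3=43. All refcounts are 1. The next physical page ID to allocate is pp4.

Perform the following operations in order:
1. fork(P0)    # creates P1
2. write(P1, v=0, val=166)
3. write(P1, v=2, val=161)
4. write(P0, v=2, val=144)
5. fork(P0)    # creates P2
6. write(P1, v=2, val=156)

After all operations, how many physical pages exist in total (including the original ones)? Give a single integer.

Answer: 6

Derivation:
Op 1: fork(P0) -> P1. 4 ppages; refcounts: pp0:2 pp1:2 pp2:2 pp3:2
Op 2: write(P1, v0, 166). refcount(pp0)=2>1 -> COPY to pp4. 5 ppages; refcounts: pp0:1 pp1:2 pp2:2 pp3:2 pp4:1
Op 3: write(P1, v2, 161). refcount(pp2)=2>1 -> COPY to pp5. 6 ppages; refcounts: pp0:1 pp1:2 pp2:1 pp3:2 pp4:1 pp5:1
Op 4: write(P0, v2, 144). refcount(pp2)=1 -> write in place. 6 ppages; refcounts: pp0:1 pp1:2 pp2:1 pp3:2 pp4:1 pp5:1
Op 5: fork(P0) -> P2. 6 ppages; refcounts: pp0:2 pp1:3 pp2:2 pp3:3 pp4:1 pp5:1
Op 6: write(P1, v2, 156). refcount(pp5)=1 -> write in place. 6 ppages; refcounts: pp0:2 pp1:3 pp2:2 pp3:3 pp4:1 pp5:1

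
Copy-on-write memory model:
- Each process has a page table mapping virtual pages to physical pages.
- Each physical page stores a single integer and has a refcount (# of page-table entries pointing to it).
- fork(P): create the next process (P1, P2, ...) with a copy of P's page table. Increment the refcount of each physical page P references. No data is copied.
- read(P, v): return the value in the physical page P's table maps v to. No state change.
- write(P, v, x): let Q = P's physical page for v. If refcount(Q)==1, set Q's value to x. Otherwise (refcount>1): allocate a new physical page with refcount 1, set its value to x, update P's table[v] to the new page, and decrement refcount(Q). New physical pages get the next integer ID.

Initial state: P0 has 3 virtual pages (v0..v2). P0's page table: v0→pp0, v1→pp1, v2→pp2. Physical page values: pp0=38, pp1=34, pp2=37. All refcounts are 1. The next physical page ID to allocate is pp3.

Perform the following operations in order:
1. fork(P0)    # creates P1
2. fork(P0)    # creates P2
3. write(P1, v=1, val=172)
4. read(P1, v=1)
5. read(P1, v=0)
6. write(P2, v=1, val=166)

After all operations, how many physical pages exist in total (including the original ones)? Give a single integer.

Op 1: fork(P0) -> P1. 3 ppages; refcounts: pp0:2 pp1:2 pp2:2
Op 2: fork(P0) -> P2. 3 ppages; refcounts: pp0:3 pp1:3 pp2:3
Op 3: write(P1, v1, 172). refcount(pp1)=3>1 -> COPY to pp3. 4 ppages; refcounts: pp0:3 pp1:2 pp2:3 pp3:1
Op 4: read(P1, v1) -> 172. No state change.
Op 5: read(P1, v0) -> 38. No state change.
Op 6: write(P2, v1, 166). refcount(pp1)=2>1 -> COPY to pp4. 5 ppages; refcounts: pp0:3 pp1:1 pp2:3 pp3:1 pp4:1

Answer: 5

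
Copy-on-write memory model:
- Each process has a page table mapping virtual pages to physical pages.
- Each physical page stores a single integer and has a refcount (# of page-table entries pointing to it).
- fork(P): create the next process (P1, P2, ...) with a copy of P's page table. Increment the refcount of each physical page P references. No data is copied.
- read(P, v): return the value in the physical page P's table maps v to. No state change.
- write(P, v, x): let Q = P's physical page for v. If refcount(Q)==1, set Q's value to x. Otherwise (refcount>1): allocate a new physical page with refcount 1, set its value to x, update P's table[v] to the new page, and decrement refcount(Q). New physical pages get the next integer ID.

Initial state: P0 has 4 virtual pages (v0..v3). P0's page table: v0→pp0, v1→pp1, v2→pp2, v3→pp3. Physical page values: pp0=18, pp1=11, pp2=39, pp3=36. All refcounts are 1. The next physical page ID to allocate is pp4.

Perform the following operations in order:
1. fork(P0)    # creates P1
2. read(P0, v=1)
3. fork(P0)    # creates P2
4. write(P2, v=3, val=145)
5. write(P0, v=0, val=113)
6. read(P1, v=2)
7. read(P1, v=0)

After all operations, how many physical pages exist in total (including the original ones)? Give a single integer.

Op 1: fork(P0) -> P1. 4 ppages; refcounts: pp0:2 pp1:2 pp2:2 pp3:2
Op 2: read(P0, v1) -> 11. No state change.
Op 3: fork(P0) -> P2. 4 ppages; refcounts: pp0:3 pp1:3 pp2:3 pp3:3
Op 4: write(P2, v3, 145). refcount(pp3)=3>1 -> COPY to pp4. 5 ppages; refcounts: pp0:3 pp1:3 pp2:3 pp3:2 pp4:1
Op 5: write(P0, v0, 113). refcount(pp0)=3>1 -> COPY to pp5. 6 ppages; refcounts: pp0:2 pp1:3 pp2:3 pp3:2 pp4:1 pp5:1
Op 6: read(P1, v2) -> 39. No state change.
Op 7: read(P1, v0) -> 18. No state change.

Answer: 6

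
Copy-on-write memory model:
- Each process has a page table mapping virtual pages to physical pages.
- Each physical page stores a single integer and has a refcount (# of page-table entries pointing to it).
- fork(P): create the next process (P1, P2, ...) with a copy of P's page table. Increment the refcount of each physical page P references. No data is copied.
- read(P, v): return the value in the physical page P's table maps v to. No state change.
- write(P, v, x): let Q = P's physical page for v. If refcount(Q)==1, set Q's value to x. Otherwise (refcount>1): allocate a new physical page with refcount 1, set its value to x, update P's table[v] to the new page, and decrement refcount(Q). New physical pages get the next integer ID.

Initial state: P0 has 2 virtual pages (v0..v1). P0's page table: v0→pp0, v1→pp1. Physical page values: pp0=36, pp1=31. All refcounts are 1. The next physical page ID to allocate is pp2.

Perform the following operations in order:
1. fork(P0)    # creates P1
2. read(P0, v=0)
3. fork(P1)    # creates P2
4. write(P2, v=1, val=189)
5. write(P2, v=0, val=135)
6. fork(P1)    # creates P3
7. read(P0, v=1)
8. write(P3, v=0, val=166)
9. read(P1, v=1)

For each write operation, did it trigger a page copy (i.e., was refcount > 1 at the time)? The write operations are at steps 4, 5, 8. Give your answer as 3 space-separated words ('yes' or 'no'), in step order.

Op 1: fork(P0) -> P1. 2 ppages; refcounts: pp0:2 pp1:2
Op 2: read(P0, v0) -> 36. No state change.
Op 3: fork(P1) -> P2. 2 ppages; refcounts: pp0:3 pp1:3
Op 4: write(P2, v1, 189). refcount(pp1)=3>1 -> COPY to pp2. 3 ppages; refcounts: pp0:3 pp1:2 pp2:1
Op 5: write(P2, v0, 135). refcount(pp0)=3>1 -> COPY to pp3. 4 ppages; refcounts: pp0:2 pp1:2 pp2:1 pp3:1
Op 6: fork(P1) -> P3. 4 ppages; refcounts: pp0:3 pp1:3 pp2:1 pp3:1
Op 7: read(P0, v1) -> 31. No state change.
Op 8: write(P3, v0, 166). refcount(pp0)=3>1 -> COPY to pp4. 5 ppages; refcounts: pp0:2 pp1:3 pp2:1 pp3:1 pp4:1
Op 9: read(P1, v1) -> 31. No state change.

yes yes yes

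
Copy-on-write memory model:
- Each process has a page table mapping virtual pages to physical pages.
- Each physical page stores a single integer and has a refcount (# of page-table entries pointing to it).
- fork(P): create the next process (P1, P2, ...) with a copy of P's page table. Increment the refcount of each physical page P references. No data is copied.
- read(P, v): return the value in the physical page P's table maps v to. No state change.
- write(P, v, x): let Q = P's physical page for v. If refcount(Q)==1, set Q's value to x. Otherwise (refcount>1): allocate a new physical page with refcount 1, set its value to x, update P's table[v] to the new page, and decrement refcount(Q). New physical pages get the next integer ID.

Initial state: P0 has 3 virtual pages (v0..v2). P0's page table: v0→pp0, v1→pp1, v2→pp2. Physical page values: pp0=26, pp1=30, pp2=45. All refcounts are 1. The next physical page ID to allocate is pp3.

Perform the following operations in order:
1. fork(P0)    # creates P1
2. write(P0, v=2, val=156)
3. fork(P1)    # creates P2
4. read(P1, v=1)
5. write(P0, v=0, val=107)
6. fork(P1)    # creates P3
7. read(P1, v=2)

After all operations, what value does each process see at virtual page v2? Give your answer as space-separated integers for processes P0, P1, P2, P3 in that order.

Op 1: fork(P0) -> P1. 3 ppages; refcounts: pp0:2 pp1:2 pp2:2
Op 2: write(P0, v2, 156). refcount(pp2)=2>1 -> COPY to pp3. 4 ppages; refcounts: pp0:2 pp1:2 pp2:1 pp3:1
Op 3: fork(P1) -> P2. 4 ppages; refcounts: pp0:3 pp1:3 pp2:2 pp3:1
Op 4: read(P1, v1) -> 30. No state change.
Op 5: write(P0, v0, 107). refcount(pp0)=3>1 -> COPY to pp4. 5 ppages; refcounts: pp0:2 pp1:3 pp2:2 pp3:1 pp4:1
Op 6: fork(P1) -> P3. 5 ppages; refcounts: pp0:3 pp1:4 pp2:3 pp3:1 pp4:1
Op 7: read(P1, v2) -> 45. No state change.
P0: v2 -> pp3 = 156
P1: v2 -> pp2 = 45
P2: v2 -> pp2 = 45
P3: v2 -> pp2 = 45

Answer: 156 45 45 45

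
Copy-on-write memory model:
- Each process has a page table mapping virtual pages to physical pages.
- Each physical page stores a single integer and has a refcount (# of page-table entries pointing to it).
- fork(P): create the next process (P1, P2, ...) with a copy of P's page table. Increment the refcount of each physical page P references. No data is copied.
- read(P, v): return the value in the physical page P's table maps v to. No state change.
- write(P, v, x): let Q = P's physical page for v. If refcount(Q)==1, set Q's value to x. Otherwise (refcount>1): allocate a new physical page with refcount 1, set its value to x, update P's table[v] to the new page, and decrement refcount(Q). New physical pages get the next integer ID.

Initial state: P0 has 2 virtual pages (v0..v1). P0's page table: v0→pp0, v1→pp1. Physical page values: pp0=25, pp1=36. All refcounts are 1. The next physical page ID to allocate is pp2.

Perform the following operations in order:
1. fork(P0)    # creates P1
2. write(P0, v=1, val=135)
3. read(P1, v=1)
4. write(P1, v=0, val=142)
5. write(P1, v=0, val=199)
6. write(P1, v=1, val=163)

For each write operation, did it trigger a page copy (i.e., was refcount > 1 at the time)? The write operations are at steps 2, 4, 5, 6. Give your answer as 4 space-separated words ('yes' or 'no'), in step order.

Op 1: fork(P0) -> P1. 2 ppages; refcounts: pp0:2 pp1:2
Op 2: write(P0, v1, 135). refcount(pp1)=2>1 -> COPY to pp2. 3 ppages; refcounts: pp0:2 pp1:1 pp2:1
Op 3: read(P1, v1) -> 36. No state change.
Op 4: write(P1, v0, 142). refcount(pp0)=2>1 -> COPY to pp3. 4 ppages; refcounts: pp0:1 pp1:1 pp2:1 pp3:1
Op 5: write(P1, v0, 199). refcount(pp3)=1 -> write in place. 4 ppages; refcounts: pp0:1 pp1:1 pp2:1 pp3:1
Op 6: write(P1, v1, 163). refcount(pp1)=1 -> write in place. 4 ppages; refcounts: pp0:1 pp1:1 pp2:1 pp3:1

yes yes no no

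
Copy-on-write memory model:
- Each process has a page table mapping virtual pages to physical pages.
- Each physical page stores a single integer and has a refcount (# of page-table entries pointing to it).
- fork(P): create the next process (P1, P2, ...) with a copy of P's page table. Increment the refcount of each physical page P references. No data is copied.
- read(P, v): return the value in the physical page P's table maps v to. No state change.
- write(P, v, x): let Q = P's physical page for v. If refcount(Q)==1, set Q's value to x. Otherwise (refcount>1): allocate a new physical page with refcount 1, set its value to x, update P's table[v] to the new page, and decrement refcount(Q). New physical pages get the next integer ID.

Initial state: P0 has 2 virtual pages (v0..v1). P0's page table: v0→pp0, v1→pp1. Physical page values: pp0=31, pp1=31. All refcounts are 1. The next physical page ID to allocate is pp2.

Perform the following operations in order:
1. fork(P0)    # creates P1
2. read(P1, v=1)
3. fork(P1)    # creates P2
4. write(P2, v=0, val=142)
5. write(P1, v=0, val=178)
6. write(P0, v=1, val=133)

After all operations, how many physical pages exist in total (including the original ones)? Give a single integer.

Answer: 5

Derivation:
Op 1: fork(P0) -> P1. 2 ppages; refcounts: pp0:2 pp1:2
Op 2: read(P1, v1) -> 31. No state change.
Op 3: fork(P1) -> P2. 2 ppages; refcounts: pp0:3 pp1:3
Op 4: write(P2, v0, 142). refcount(pp0)=3>1 -> COPY to pp2. 3 ppages; refcounts: pp0:2 pp1:3 pp2:1
Op 5: write(P1, v0, 178). refcount(pp0)=2>1 -> COPY to pp3. 4 ppages; refcounts: pp0:1 pp1:3 pp2:1 pp3:1
Op 6: write(P0, v1, 133). refcount(pp1)=3>1 -> COPY to pp4. 5 ppages; refcounts: pp0:1 pp1:2 pp2:1 pp3:1 pp4:1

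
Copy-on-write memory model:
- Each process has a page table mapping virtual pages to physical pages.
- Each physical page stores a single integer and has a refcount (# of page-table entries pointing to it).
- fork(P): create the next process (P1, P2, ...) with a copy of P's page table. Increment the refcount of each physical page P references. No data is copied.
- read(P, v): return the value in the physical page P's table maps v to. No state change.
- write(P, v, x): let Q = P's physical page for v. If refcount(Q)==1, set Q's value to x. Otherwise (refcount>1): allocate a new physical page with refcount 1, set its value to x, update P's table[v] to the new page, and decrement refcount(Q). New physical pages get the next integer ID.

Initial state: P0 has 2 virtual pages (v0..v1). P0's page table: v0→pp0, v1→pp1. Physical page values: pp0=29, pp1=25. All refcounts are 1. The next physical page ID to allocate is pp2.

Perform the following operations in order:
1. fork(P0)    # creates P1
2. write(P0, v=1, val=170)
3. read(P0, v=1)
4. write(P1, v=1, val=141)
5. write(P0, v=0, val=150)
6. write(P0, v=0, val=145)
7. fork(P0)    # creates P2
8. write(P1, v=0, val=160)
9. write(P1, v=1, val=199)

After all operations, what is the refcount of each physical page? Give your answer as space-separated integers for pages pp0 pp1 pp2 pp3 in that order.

Answer: 1 1 2 2

Derivation:
Op 1: fork(P0) -> P1. 2 ppages; refcounts: pp0:2 pp1:2
Op 2: write(P0, v1, 170). refcount(pp1)=2>1 -> COPY to pp2. 3 ppages; refcounts: pp0:2 pp1:1 pp2:1
Op 3: read(P0, v1) -> 170. No state change.
Op 4: write(P1, v1, 141). refcount(pp1)=1 -> write in place. 3 ppages; refcounts: pp0:2 pp1:1 pp2:1
Op 5: write(P0, v0, 150). refcount(pp0)=2>1 -> COPY to pp3. 4 ppages; refcounts: pp0:1 pp1:1 pp2:1 pp3:1
Op 6: write(P0, v0, 145). refcount(pp3)=1 -> write in place. 4 ppages; refcounts: pp0:1 pp1:1 pp2:1 pp3:1
Op 7: fork(P0) -> P2. 4 ppages; refcounts: pp0:1 pp1:1 pp2:2 pp3:2
Op 8: write(P1, v0, 160). refcount(pp0)=1 -> write in place. 4 ppages; refcounts: pp0:1 pp1:1 pp2:2 pp3:2
Op 9: write(P1, v1, 199). refcount(pp1)=1 -> write in place. 4 ppages; refcounts: pp0:1 pp1:1 pp2:2 pp3:2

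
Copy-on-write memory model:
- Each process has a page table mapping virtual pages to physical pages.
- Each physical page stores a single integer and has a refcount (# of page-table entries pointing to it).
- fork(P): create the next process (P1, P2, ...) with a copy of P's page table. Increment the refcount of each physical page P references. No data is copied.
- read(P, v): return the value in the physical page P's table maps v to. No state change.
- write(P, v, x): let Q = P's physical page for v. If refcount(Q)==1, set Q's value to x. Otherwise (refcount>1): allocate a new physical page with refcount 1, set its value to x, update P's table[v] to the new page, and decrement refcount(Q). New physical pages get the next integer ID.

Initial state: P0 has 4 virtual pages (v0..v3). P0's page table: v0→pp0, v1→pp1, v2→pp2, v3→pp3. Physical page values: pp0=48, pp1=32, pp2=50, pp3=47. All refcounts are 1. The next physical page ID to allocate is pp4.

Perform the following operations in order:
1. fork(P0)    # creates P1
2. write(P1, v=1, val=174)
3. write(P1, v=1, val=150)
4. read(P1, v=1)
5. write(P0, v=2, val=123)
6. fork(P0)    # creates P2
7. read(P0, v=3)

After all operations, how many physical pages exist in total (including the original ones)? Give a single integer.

Answer: 6

Derivation:
Op 1: fork(P0) -> P1. 4 ppages; refcounts: pp0:2 pp1:2 pp2:2 pp3:2
Op 2: write(P1, v1, 174). refcount(pp1)=2>1 -> COPY to pp4. 5 ppages; refcounts: pp0:2 pp1:1 pp2:2 pp3:2 pp4:1
Op 3: write(P1, v1, 150). refcount(pp4)=1 -> write in place. 5 ppages; refcounts: pp0:2 pp1:1 pp2:2 pp3:2 pp4:1
Op 4: read(P1, v1) -> 150. No state change.
Op 5: write(P0, v2, 123). refcount(pp2)=2>1 -> COPY to pp5. 6 ppages; refcounts: pp0:2 pp1:1 pp2:1 pp3:2 pp4:1 pp5:1
Op 6: fork(P0) -> P2. 6 ppages; refcounts: pp0:3 pp1:2 pp2:1 pp3:3 pp4:1 pp5:2
Op 7: read(P0, v3) -> 47. No state change.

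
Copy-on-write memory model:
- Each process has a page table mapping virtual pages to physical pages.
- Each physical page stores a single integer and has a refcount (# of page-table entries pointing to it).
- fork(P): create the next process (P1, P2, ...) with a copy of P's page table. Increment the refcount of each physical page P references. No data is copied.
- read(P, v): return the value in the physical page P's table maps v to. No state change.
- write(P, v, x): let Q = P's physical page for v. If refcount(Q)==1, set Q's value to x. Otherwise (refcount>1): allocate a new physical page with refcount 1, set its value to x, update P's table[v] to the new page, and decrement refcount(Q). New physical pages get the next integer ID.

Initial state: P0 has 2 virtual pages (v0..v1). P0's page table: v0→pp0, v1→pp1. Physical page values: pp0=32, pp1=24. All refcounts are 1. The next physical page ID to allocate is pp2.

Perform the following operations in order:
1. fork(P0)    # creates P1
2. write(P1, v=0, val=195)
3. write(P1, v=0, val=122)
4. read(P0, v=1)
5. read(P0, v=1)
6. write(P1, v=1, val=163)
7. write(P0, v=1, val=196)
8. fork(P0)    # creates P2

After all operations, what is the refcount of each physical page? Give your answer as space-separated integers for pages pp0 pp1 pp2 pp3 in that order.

Op 1: fork(P0) -> P1. 2 ppages; refcounts: pp0:2 pp1:2
Op 2: write(P1, v0, 195). refcount(pp0)=2>1 -> COPY to pp2. 3 ppages; refcounts: pp0:1 pp1:2 pp2:1
Op 3: write(P1, v0, 122). refcount(pp2)=1 -> write in place. 3 ppages; refcounts: pp0:1 pp1:2 pp2:1
Op 4: read(P0, v1) -> 24. No state change.
Op 5: read(P0, v1) -> 24. No state change.
Op 6: write(P1, v1, 163). refcount(pp1)=2>1 -> COPY to pp3. 4 ppages; refcounts: pp0:1 pp1:1 pp2:1 pp3:1
Op 7: write(P0, v1, 196). refcount(pp1)=1 -> write in place. 4 ppages; refcounts: pp0:1 pp1:1 pp2:1 pp3:1
Op 8: fork(P0) -> P2. 4 ppages; refcounts: pp0:2 pp1:2 pp2:1 pp3:1

Answer: 2 2 1 1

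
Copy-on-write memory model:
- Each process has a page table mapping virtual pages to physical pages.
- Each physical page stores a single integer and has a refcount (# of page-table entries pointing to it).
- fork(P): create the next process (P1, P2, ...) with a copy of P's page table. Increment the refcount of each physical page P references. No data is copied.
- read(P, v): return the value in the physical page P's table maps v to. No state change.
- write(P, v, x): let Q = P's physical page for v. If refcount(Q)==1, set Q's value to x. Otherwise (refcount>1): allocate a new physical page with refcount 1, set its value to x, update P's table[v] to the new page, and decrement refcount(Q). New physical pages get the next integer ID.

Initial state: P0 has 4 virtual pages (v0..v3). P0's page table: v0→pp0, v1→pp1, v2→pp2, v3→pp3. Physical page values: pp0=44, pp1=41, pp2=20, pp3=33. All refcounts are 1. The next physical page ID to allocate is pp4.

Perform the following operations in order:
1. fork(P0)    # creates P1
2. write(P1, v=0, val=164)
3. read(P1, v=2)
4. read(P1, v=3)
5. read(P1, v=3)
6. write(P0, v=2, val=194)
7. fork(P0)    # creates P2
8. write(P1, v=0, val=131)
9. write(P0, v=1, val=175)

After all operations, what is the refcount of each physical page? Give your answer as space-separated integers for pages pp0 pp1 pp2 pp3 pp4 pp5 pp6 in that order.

Op 1: fork(P0) -> P1. 4 ppages; refcounts: pp0:2 pp1:2 pp2:2 pp3:2
Op 2: write(P1, v0, 164). refcount(pp0)=2>1 -> COPY to pp4. 5 ppages; refcounts: pp0:1 pp1:2 pp2:2 pp3:2 pp4:1
Op 3: read(P1, v2) -> 20. No state change.
Op 4: read(P1, v3) -> 33. No state change.
Op 5: read(P1, v3) -> 33. No state change.
Op 6: write(P0, v2, 194). refcount(pp2)=2>1 -> COPY to pp5. 6 ppages; refcounts: pp0:1 pp1:2 pp2:1 pp3:2 pp4:1 pp5:1
Op 7: fork(P0) -> P2. 6 ppages; refcounts: pp0:2 pp1:3 pp2:1 pp3:3 pp4:1 pp5:2
Op 8: write(P1, v0, 131). refcount(pp4)=1 -> write in place. 6 ppages; refcounts: pp0:2 pp1:3 pp2:1 pp3:3 pp4:1 pp5:2
Op 9: write(P0, v1, 175). refcount(pp1)=3>1 -> COPY to pp6. 7 ppages; refcounts: pp0:2 pp1:2 pp2:1 pp3:3 pp4:1 pp5:2 pp6:1

Answer: 2 2 1 3 1 2 1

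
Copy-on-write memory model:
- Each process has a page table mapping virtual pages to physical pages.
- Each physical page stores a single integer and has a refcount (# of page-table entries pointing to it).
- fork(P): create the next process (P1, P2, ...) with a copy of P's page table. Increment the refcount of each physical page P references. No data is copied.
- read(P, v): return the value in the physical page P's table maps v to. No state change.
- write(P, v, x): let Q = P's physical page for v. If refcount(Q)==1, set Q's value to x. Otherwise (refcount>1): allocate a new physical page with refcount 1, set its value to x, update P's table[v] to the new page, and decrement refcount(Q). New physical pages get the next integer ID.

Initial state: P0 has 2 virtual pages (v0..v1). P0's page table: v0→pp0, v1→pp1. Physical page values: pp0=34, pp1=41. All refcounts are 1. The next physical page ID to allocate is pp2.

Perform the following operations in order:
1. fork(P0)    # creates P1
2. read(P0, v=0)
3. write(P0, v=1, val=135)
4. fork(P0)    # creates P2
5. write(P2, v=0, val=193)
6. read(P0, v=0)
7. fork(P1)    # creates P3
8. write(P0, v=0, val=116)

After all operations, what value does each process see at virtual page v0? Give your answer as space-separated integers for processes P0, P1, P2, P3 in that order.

Answer: 116 34 193 34

Derivation:
Op 1: fork(P0) -> P1. 2 ppages; refcounts: pp0:2 pp1:2
Op 2: read(P0, v0) -> 34. No state change.
Op 3: write(P0, v1, 135). refcount(pp1)=2>1 -> COPY to pp2. 3 ppages; refcounts: pp0:2 pp1:1 pp2:1
Op 4: fork(P0) -> P2. 3 ppages; refcounts: pp0:3 pp1:1 pp2:2
Op 5: write(P2, v0, 193). refcount(pp0)=3>1 -> COPY to pp3. 4 ppages; refcounts: pp0:2 pp1:1 pp2:2 pp3:1
Op 6: read(P0, v0) -> 34. No state change.
Op 7: fork(P1) -> P3. 4 ppages; refcounts: pp0:3 pp1:2 pp2:2 pp3:1
Op 8: write(P0, v0, 116). refcount(pp0)=3>1 -> COPY to pp4. 5 ppages; refcounts: pp0:2 pp1:2 pp2:2 pp3:1 pp4:1
P0: v0 -> pp4 = 116
P1: v0 -> pp0 = 34
P2: v0 -> pp3 = 193
P3: v0 -> pp0 = 34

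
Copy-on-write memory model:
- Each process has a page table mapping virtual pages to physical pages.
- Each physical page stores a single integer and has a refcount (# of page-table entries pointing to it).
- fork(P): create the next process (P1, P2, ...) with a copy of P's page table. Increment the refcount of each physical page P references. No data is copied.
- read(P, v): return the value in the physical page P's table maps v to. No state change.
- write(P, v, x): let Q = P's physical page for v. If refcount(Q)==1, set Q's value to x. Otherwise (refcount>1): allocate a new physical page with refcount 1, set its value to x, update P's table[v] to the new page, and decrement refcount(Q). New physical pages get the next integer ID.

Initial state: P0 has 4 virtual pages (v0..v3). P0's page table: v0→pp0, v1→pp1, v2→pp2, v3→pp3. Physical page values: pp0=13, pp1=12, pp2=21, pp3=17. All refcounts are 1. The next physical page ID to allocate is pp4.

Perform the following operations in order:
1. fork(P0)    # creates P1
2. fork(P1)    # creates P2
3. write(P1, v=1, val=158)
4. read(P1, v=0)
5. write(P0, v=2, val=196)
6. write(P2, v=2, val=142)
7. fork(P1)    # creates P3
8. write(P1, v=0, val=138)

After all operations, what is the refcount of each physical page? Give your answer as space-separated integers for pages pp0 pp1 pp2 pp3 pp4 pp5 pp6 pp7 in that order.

Op 1: fork(P0) -> P1. 4 ppages; refcounts: pp0:2 pp1:2 pp2:2 pp3:2
Op 2: fork(P1) -> P2. 4 ppages; refcounts: pp0:3 pp1:3 pp2:3 pp3:3
Op 3: write(P1, v1, 158). refcount(pp1)=3>1 -> COPY to pp4. 5 ppages; refcounts: pp0:3 pp1:2 pp2:3 pp3:3 pp4:1
Op 4: read(P1, v0) -> 13. No state change.
Op 5: write(P0, v2, 196). refcount(pp2)=3>1 -> COPY to pp5. 6 ppages; refcounts: pp0:3 pp1:2 pp2:2 pp3:3 pp4:1 pp5:1
Op 6: write(P2, v2, 142). refcount(pp2)=2>1 -> COPY to pp6. 7 ppages; refcounts: pp0:3 pp1:2 pp2:1 pp3:3 pp4:1 pp5:1 pp6:1
Op 7: fork(P1) -> P3. 7 ppages; refcounts: pp0:4 pp1:2 pp2:2 pp3:4 pp4:2 pp5:1 pp6:1
Op 8: write(P1, v0, 138). refcount(pp0)=4>1 -> COPY to pp7. 8 ppages; refcounts: pp0:3 pp1:2 pp2:2 pp3:4 pp4:2 pp5:1 pp6:1 pp7:1

Answer: 3 2 2 4 2 1 1 1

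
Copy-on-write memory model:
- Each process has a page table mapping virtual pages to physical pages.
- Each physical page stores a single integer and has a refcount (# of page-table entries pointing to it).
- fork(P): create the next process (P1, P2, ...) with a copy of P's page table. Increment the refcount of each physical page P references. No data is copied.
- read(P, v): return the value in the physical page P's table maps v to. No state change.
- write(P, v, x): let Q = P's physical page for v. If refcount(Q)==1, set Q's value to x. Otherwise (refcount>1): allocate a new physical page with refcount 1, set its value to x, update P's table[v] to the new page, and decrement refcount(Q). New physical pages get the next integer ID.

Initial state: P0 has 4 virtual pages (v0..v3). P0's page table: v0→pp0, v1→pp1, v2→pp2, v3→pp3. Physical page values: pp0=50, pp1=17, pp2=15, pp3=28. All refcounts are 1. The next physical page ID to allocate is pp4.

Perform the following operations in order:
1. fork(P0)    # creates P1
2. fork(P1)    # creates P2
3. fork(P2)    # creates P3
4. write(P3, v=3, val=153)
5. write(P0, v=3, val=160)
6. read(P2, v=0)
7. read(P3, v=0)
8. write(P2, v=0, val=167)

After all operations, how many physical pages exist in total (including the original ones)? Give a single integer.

Answer: 7

Derivation:
Op 1: fork(P0) -> P1. 4 ppages; refcounts: pp0:2 pp1:2 pp2:2 pp3:2
Op 2: fork(P1) -> P2. 4 ppages; refcounts: pp0:3 pp1:3 pp2:3 pp3:3
Op 3: fork(P2) -> P3. 4 ppages; refcounts: pp0:4 pp1:4 pp2:4 pp3:4
Op 4: write(P3, v3, 153). refcount(pp3)=4>1 -> COPY to pp4. 5 ppages; refcounts: pp0:4 pp1:4 pp2:4 pp3:3 pp4:1
Op 5: write(P0, v3, 160). refcount(pp3)=3>1 -> COPY to pp5. 6 ppages; refcounts: pp0:4 pp1:4 pp2:4 pp3:2 pp4:1 pp5:1
Op 6: read(P2, v0) -> 50. No state change.
Op 7: read(P3, v0) -> 50. No state change.
Op 8: write(P2, v0, 167). refcount(pp0)=4>1 -> COPY to pp6. 7 ppages; refcounts: pp0:3 pp1:4 pp2:4 pp3:2 pp4:1 pp5:1 pp6:1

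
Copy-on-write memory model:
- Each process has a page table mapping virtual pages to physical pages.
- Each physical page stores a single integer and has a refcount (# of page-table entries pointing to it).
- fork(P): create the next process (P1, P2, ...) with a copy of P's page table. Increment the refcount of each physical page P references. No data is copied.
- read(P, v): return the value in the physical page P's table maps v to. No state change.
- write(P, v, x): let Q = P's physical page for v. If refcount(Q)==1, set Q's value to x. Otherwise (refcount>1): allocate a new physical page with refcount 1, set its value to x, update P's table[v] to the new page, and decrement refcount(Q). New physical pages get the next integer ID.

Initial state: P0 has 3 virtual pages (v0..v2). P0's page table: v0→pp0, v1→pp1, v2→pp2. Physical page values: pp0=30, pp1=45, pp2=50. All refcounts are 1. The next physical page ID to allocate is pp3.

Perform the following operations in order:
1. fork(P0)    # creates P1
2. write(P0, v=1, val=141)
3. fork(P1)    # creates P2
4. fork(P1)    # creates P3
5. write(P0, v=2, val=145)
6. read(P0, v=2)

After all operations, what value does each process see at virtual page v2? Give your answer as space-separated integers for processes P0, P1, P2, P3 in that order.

Answer: 145 50 50 50

Derivation:
Op 1: fork(P0) -> P1. 3 ppages; refcounts: pp0:2 pp1:2 pp2:2
Op 2: write(P0, v1, 141). refcount(pp1)=2>1 -> COPY to pp3. 4 ppages; refcounts: pp0:2 pp1:1 pp2:2 pp3:1
Op 3: fork(P1) -> P2. 4 ppages; refcounts: pp0:3 pp1:2 pp2:3 pp3:1
Op 4: fork(P1) -> P3. 4 ppages; refcounts: pp0:4 pp1:3 pp2:4 pp3:1
Op 5: write(P0, v2, 145). refcount(pp2)=4>1 -> COPY to pp4. 5 ppages; refcounts: pp0:4 pp1:3 pp2:3 pp3:1 pp4:1
Op 6: read(P0, v2) -> 145. No state change.
P0: v2 -> pp4 = 145
P1: v2 -> pp2 = 50
P2: v2 -> pp2 = 50
P3: v2 -> pp2 = 50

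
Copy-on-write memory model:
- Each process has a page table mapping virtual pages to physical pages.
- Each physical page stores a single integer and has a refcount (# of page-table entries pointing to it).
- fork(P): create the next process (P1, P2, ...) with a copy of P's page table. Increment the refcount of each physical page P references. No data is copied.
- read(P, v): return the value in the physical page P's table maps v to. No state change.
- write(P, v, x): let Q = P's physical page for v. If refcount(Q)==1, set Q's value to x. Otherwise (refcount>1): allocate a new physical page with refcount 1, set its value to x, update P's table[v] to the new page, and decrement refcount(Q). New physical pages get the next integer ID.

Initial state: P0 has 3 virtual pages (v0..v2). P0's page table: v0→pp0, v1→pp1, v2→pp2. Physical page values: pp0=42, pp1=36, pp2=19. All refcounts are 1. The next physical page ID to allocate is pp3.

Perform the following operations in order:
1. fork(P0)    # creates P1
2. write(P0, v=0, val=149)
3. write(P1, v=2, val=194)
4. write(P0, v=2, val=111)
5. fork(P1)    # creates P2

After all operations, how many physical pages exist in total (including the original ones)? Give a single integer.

Answer: 5

Derivation:
Op 1: fork(P0) -> P1. 3 ppages; refcounts: pp0:2 pp1:2 pp2:2
Op 2: write(P0, v0, 149). refcount(pp0)=2>1 -> COPY to pp3. 4 ppages; refcounts: pp0:1 pp1:2 pp2:2 pp3:1
Op 3: write(P1, v2, 194). refcount(pp2)=2>1 -> COPY to pp4. 5 ppages; refcounts: pp0:1 pp1:2 pp2:1 pp3:1 pp4:1
Op 4: write(P0, v2, 111). refcount(pp2)=1 -> write in place. 5 ppages; refcounts: pp0:1 pp1:2 pp2:1 pp3:1 pp4:1
Op 5: fork(P1) -> P2. 5 ppages; refcounts: pp0:2 pp1:3 pp2:1 pp3:1 pp4:2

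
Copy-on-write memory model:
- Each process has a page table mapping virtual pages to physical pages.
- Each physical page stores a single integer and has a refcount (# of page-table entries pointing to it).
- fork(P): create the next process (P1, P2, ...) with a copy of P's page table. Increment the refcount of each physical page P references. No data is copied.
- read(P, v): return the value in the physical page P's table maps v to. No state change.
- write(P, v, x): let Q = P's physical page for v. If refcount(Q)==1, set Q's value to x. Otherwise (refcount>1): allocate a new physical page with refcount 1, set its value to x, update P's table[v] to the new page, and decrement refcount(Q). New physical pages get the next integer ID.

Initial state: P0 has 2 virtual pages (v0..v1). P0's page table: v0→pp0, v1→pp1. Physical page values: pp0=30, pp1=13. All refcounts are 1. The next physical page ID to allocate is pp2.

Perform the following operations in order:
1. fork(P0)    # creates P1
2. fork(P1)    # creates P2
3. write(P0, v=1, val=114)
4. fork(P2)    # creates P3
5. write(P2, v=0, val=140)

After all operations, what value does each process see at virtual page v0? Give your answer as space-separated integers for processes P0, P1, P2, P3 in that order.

Op 1: fork(P0) -> P1. 2 ppages; refcounts: pp0:2 pp1:2
Op 2: fork(P1) -> P2. 2 ppages; refcounts: pp0:3 pp1:3
Op 3: write(P0, v1, 114). refcount(pp1)=3>1 -> COPY to pp2. 3 ppages; refcounts: pp0:3 pp1:2 pp2:1
Op 4: fork(P2) -> P3. 3 ppages; refcounts: pp0:4 pp1:3 pp2:1
Op 5: write(P2, v0, 140). refcount(pp0)=4>1 -> COPY to pp3. 4 ppages; refcounts: pp0:3 pp1:3 pp2:1 pp3:1
P0: v0 -> pp0 = 30
P1: v0 -> pp0 = 30
P2: v0 -> pp3 = 140
P3: v0 -> pp0 = 30

Answer: 30 30 140 30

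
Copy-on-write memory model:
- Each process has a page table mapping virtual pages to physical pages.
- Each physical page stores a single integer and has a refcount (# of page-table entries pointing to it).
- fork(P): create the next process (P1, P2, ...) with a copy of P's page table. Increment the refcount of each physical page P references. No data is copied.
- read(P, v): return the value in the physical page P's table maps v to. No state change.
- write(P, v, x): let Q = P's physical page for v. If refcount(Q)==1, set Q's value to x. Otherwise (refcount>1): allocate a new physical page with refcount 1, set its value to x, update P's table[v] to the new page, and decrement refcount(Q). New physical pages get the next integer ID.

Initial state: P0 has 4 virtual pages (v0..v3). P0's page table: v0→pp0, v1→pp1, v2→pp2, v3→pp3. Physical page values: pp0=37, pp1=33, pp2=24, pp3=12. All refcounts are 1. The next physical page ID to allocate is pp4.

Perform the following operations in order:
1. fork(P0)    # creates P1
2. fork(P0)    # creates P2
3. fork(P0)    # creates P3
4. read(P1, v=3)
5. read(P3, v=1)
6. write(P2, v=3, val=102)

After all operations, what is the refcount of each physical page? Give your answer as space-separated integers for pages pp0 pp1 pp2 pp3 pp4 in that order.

Answer: 4 4 4 3 1

Derivation:
Op 1: fork(P0) -> P1. 4 ppages; refcounts: pp0:2 pp1:2 pp2:2 pp3:2
Op 2: fork(P0) -> P2. 4 ppages; refcounts: pp0:3 pp1:3 pp2:3 pp3:3
Op 3: fork(P0) -> P3. 4 ppages; refcounts: pp0:4 pp1:4 pp2:4 pp3:4
Op 4: read(P1, v3) -> 12. No state change.
Op 5: read(P3, v1) -> 33. No state change.
Op 6: write(P2, v3, 102). refcount(pp3)=4>1 -> COPY to pp4. 5 ppages; refcounts: pp0:4 pp1:4 pp2:4 pp3:3 pp4:1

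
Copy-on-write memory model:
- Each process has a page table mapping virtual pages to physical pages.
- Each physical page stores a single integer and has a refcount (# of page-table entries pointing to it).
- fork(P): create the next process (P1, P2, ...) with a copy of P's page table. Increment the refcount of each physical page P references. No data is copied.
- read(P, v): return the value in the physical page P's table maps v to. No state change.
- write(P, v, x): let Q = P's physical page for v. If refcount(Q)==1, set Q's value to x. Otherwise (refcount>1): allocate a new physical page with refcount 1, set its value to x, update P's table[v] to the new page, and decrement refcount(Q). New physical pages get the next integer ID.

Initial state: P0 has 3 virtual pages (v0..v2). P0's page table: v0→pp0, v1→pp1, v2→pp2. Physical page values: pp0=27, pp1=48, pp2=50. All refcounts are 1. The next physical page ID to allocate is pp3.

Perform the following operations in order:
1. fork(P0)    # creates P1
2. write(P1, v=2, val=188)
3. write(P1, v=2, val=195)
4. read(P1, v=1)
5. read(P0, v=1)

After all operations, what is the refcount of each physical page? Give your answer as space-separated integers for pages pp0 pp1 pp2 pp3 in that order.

Op 1: fork(P0) -> P1. 3 ppages; refcounts: pp0:2 pp1:2 pp2:2
Op 2: write(P1, v2, 188). refcount(pp2)=2>1 -> COPY to pp3. 4 ppages; refcounts: pp0:2 pp1:2 pp2:1 pp3:1
Op 3: write(P1, v2, 195). refcount(pp3)=1 -> write in place. 4 ppages; refcounts: pp0:2 pp1:2 pp2:1 pp3:1
Op 4: read(P1, v1) -> 48. No state change.
Op 5: read(P0, v1) -> 48. No state change.

Answer: 2 2 1 1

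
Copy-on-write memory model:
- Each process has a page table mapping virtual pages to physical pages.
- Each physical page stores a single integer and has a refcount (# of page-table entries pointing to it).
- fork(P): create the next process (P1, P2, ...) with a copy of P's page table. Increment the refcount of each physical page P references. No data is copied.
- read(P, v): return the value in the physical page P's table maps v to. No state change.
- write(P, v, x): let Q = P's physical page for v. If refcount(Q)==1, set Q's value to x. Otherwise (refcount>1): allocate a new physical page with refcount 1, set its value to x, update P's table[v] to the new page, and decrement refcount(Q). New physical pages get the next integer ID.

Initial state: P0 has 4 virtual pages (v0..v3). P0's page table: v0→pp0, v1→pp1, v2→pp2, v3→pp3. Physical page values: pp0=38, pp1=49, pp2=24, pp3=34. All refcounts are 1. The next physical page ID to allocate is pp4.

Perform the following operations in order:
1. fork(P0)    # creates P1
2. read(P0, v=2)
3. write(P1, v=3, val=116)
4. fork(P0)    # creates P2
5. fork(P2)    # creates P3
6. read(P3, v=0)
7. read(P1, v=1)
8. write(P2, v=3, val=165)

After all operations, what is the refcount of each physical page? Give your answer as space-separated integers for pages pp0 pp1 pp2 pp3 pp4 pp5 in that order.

Answer: 4 4 4 2 1 1

Derivation:
Op 1: fork(P0) -> P1. 4 ppages; refcounts: pp0:2 pp1:2 pp2:2 pp3:2
Op 2: read(P0, v2) -> 24. No state change.
Op 3: write(P1, v3, 116). refcount(pp3)=2>1 -> COPY to pp4. 5 ppages; refcounts: pp0:2 pp1:2 pp2:2 pp3:1 pp4:1
Op 4: fork(P0) -> P2. 5 ppages; refcounts: pp0:3 pp1:3 pp2:3 pp3:2 pp4:1
Op 5: fork(P2) -> P3. 5 ppages; refcounts: pp0:4 pp1:4 pp2:4 pp3:3 pp4:1
Op 6: read(P3, v0) -> 38. No state change.
Op 7: read(P1, v1) -> 49. No state change.
Op 8: write(P2, v3, 165). refcount(pp3)=3>1 -> COPY to pp5. 6 ppages; refcounts: pp0:4 pp1:4 pp2:4 pp3:2 pp4:1 pp5:1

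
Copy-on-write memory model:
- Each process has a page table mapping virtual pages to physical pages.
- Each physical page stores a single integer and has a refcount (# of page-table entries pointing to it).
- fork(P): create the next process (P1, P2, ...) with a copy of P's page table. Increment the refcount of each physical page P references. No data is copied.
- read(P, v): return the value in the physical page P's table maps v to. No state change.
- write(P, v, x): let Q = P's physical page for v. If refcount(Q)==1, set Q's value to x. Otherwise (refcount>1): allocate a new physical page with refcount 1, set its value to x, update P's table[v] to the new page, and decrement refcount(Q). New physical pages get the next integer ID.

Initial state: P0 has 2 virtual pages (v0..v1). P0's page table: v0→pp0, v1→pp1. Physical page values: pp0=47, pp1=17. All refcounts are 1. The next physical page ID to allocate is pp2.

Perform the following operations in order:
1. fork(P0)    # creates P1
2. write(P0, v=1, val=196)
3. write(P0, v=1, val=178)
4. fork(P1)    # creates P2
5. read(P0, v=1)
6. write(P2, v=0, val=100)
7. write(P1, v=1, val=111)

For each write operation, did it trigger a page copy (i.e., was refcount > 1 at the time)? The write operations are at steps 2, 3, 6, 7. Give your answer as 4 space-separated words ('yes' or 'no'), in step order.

Op 1: fork(P0) -> P1. 2 ppages; refcounts: pp0:2 pp1:2
Op 2: write(P0, v1, 196). refcount(pp1)=2>1 -> COPY to pp2. 3 ppages; refcounts: pp0:2 pp1:1 pp2:1
Op 3: write(P0, v1, 178). refcount(pp2)=1 -> write in place. 3 ppages; refcounts: pp0:2 pp1:1 pp2:1
Op 4: fork(P1) -> P2. 3 ppages; refcounts: pp0:3 pp1:2 pp2:1
Op 5: read(P0, v1) -> 178. No state change.
Op 6: write(P2, v0, 100). refcount(pp0)=3>1 -> COPY to pp3. 4 ppages; refcounts: pp0:2 pp1:2 pp2:1 pp3:1
Op 7: write(P1, v1, 111). refcount(pp1)=2>1 -> COPY to pp4. 5 ppages; refcounts: pp0:2 pp1:1 pp2:1 pp3:1 pp4:1

yes no yes yes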